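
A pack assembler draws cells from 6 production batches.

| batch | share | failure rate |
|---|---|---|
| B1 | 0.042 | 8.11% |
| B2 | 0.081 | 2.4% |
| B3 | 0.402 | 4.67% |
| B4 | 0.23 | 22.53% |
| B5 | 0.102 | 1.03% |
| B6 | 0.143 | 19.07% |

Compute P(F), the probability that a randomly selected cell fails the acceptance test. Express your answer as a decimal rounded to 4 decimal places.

By the law of total probability,
P(F) = P(F|B1)·P(B1) + P(F|B2)·P(B2) + P(F|B3)·P(B3) + P(F|B4)·P(B4) + P(F|B5)·P(B5) + P(F|B6)·P(B6)
      = 0.0811·0.042 + 0.024·0.081 + 0.0467·0.402 + 0.2253·0.23 + 0.0103·0.102 + 0.1907·0.143
      = 0.0034062 + 0.001944 + 0.0187734 + 0.051819 + 0.0010506 + 0.0272701 = 0.1042633

0.1043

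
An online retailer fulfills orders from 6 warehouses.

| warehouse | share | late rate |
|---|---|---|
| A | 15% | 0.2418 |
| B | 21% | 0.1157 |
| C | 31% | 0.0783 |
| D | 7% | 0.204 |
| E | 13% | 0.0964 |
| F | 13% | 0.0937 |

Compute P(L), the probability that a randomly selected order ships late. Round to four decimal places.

P(L) ≈ 0.1238

P(L) = P(L|A)·P(A) + P(L|B)·P(B) + P(L|C)·P(C) + P(L|D)·P(D) + P(L|E)·P(E) + P(L|F)·P(F)
      = 0.2418·0.15 + 0.1157·0.21 + 0.0783·0.31 + 0.204·0.07 + 0.0964·0.13 + 0.0937·0.13
      = 0.03627 + 0.024297 + 0.024273 + 0.01428 + 0.012532 + 0.012181 = 0.123833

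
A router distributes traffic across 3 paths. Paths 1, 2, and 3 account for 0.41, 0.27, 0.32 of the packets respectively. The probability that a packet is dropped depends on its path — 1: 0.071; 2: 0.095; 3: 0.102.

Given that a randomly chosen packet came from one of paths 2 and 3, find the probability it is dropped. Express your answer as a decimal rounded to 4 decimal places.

Let S = {2, 3}.
P(S) = 0.27 + 0.32 = 0.59.
P(L ∩ S) = 0.095·0.27 + 0.102·0.32 = 0.02565 + 0.03264 = 0.05829.
P(L | S) = 0.05829 / 0.59 = 0.098797…

P(L|S) ≈ 0.0988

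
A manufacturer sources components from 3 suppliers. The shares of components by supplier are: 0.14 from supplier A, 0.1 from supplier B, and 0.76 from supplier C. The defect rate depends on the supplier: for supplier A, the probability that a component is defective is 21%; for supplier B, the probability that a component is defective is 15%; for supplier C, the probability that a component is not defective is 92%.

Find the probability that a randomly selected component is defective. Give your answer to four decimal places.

P(D|C) = 1 − 0.92 = 0.08.
P(D) = P(D|A)·P(A) + P(D|B)·P(B) + P(D|C)·P(C)
      = 0.21·0.14 + 0.15·0.1 + 0.08·0.76
      = 0.0294 + 0.015 + 0.0608 = 0.1052

0.1052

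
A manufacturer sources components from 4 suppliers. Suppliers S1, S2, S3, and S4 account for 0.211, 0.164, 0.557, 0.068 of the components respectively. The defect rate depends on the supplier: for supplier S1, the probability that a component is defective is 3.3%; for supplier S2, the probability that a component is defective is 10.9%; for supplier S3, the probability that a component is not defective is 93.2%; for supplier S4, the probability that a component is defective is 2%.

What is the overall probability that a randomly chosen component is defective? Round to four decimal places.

P(D) ≈ 0.0641

P(D|S3) = 1 − 0.932 = 0.068.
P(D) = P(D|S1)·P(S1) + P(D|S2)·P(S2) + P(D|S3)·P(S3) + P(D|S4)·P(S4)
      = 0.033·0.211 + 0.109·0.164 + 0.068·0.557 + 0.02·0.068
      = 0.006963 + 0.017876 + 0.037876 + 0.00136 = 0.064075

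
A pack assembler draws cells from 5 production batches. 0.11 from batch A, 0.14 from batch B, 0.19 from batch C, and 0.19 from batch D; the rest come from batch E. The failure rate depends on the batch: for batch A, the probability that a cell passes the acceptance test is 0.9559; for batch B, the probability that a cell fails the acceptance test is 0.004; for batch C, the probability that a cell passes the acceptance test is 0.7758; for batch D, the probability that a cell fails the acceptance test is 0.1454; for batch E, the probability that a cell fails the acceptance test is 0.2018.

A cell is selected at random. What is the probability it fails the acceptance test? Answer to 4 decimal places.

P(E) = 1 − (0.11 + 0.14 + 0.19 + 0.19) = 0.37.
P(F|A) = 1 − 0.9559 = 0.0441.
P(F|C) = 1 − 0.7758 = 0.2242.
P(F) = P(F|A)·P(A) + P(F|B)·P(B) + P(F|C)·P(C) + P(F|D)·P(D) + P(F|E)·P(E)
      = 0.0441·0.11 + 0.004·0.14 + 0.2242·0.19 + 0.1454·0.19 + 0.2018·0.37
      = 0.004851 + 0.00056 + 0.042598 + 0.027626 + 0.074666 = 0.150301

P(F) ≈ 0.1503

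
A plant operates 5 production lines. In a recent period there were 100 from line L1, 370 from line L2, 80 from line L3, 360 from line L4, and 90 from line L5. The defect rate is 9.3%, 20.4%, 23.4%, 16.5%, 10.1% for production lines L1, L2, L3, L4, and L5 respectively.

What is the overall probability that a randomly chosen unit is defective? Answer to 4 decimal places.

Total: 100 + 370 + 80 + 360 + 90 = 1000.
P(L1) = 100/1000 = 0.1. P(L2) = 370/1000 = 0.37. P(L3) = 80/1000 = 0.08. P(L4) = 360/1000 = 0.36. P(L5) = 90/1000 = 0.09.
By the law of total probability,
P(D) = P(D|L1)·P(L1) + P(D|L2)·P(L2) + P(D|L3)·P(L3) + P(D|L4)·P(L4) + P(D|L5)·P(L5)
      = 0.093·0.1 + 0.204·0.37 + 0.234·0.08 + 0.165·0.36 + 0.101·0.09
      = 0.0093 + 0.07548 + 0.01872 + 0.0594 + 0.00909 = 0.17199

0.1720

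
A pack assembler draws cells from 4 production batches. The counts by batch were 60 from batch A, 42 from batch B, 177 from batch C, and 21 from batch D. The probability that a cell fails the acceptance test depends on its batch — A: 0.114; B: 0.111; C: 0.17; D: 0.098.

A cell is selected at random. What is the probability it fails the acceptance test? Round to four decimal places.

P(F) ≈ 0.1455

Total: 60 + 42 + 177 + 21 = 300.
P(A) = 60/300 = 0.2. P(B) = 42/300 = 0.14. P(C) = 177/300 = 0.59. P(D) = 21/300 = 0.07.
By the law of total probability,
P(F) = P(F|A)·P(A) + P(F|B)·P(B) + P(F|C)·P(C) + P(F|D)·P(D)
      = 0.114·0.2 + 0.111·0.14 + 0.17·0.59 + 0.098·0.07
      = 0.0228 + 0.01554 + 0.1003 + 0.00686 = 0.1455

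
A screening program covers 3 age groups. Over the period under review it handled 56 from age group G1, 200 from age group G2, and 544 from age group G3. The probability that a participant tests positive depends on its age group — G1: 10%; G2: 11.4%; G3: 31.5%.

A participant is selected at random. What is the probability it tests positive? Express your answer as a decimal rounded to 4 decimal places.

P(T) ≈ 0.2497

Total: 56 + 200 + 544 = 800.
P(G1) = 56/800 = 0.07. P(G2) = 200/800 = 0.25. P(G3) = 544/800 = 0.68.
P(T) = P(T|G1)·P(G1) + P(T|G2)·P(G2) + P(T|G3)·P(G3)
      = 0.1·0.07 + 0.114·0.25 + 0.315·0.68
      = 0.007 + 0.0285 + 0.2142 = 0.2497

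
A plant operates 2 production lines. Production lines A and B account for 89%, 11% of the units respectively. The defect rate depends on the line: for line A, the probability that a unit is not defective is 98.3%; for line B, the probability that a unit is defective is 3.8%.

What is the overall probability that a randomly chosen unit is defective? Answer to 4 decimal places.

0.0193

P(D|A) = 1 − 0.983 = 0.017.
By the law of total probability,
P(D) = P(D|A)·P(A) + P(D|B)·P(B)
      = 0.017·0.89 + 0.038·0.11
      = 0.01513 + 0.00418 = 0.01931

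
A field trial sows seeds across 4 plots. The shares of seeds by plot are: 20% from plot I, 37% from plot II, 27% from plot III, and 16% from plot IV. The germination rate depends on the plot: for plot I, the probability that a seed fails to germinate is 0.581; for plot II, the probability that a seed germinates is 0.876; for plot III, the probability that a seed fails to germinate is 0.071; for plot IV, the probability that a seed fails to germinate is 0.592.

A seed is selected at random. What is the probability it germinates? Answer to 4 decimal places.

0.7240

P(G|I) = 1 − 0.581 = 0.419.
P(G|III) = 1 − 0.071 = 0.929.
P(G|IV) = 1 − 0.592 = 0.408.
P(G) = P(G|I)·P(I) + P(G|II)·P(II) + P(G|III)·P(III) + P(G|IV)·P(IV)
      = 0.419·0.2 + 0.876·0.37 + 0.929·0.27 + 0.408·0.16
      = 0.0838 + 0.32412 + 0.25083 + 0.06528 = 0.72403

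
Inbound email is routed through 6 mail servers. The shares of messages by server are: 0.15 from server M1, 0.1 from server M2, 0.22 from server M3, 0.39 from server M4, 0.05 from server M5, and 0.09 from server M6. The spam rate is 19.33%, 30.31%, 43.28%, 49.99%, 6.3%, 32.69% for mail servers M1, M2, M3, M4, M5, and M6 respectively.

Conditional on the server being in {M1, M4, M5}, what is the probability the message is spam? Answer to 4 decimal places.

P(S|J) ≈ 0.3849

Let J = {M1, M4, M5}.
P(J) = 0.15 + 0.39 + 0.05 = 0.59.
P(S ∩ J) = 0.1933·0.15 + 0.4999·0.39 + 0.063·0.05 = 0.028995 + 0.194961 + 0.00315 = 0.227106.
P(S | J) = 0.227106 / 0.59 = 0.384925…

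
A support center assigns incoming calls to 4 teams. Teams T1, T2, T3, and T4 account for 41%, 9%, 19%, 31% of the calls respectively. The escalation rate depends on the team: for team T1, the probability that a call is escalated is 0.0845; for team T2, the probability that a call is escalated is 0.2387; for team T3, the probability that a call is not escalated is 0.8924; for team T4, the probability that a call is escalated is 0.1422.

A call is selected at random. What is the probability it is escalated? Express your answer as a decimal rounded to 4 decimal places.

P(E|T3) = 1 − 0.8924 = 0.1076.
Using total probability over the partition,
P(E) = P(E|T1)·P(T1) + P(E|T2)·P(T2) + P(E|T3)·P(T3) + P(E|T4)·P(T4)
      = 0.0845·0.41 + 0.2387·0.09 + 0.1076·0.19 + 0.1422·0.31
      = 0.034645 + 0.021483 + 0.020444 + 0.044082 = 0.120654

0.1207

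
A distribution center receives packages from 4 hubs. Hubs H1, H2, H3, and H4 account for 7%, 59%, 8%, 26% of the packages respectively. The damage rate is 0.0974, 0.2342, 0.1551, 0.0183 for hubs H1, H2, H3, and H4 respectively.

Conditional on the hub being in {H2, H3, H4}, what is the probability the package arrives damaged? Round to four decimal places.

P(D|S) ≈ 0.1670

Let S = {H2, H3, H4}.
P(S) = 0.59 + 0.08 + 0.26 = 0.93.
P(D ∩ S) = 0.2342·0.59 + 0.1551·0.08 + 0.0183·0.26 = 0.138178 + 0.012408 + 0.004758 = 0.155344.
P(D | S) = 0.155344 / 0.93 = 0.167037…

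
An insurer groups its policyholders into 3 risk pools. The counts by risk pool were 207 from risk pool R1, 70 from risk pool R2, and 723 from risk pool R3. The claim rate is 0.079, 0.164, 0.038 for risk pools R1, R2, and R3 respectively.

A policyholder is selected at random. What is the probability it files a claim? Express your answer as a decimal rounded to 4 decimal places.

Total: 207 + 70 + 723 = 1000.
P(R1) = 207/1000 = 0.207. P(R2) = 70/1000 = 0.07. P(R3) = 723/1000 = 0.723.
By the law of total probability,
P(C) = P(C|R1)·P(R1) + P(C|R2)·P(R2) + P(C|R3)·P(R3)
      = 0.079·0.207 + 0.164·0.07 + 0.038·0.723
      = 0.016353 + 0.01148 + 0.027474 = 0.055307

0.0553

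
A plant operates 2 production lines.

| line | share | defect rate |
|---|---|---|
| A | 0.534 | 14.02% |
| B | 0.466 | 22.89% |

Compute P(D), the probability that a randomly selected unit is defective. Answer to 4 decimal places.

P(D) ≈ 0.1815

Using total probability over the partition,
P(D) = P(D|A)·P(A) + P(D|B)·P(B)
      = 0.1402·0.534 + 0.2289·0.466
      = 0.0748668 + 0.1066674 = 0.1815342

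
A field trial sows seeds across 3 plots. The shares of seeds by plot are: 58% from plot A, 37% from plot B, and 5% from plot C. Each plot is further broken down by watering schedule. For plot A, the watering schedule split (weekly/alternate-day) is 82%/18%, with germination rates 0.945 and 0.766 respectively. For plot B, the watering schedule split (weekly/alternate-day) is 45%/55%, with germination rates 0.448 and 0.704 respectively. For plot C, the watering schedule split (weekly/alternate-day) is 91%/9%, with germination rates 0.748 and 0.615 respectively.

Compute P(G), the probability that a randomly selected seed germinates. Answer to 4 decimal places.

P(G|A) = 0.82·0.945 + 0.18·0.766 = 0.7749 + 0.13788 = 0.91278
P(G|B) = 0.45·0.448 + 0.55·0.704 = 0.2016 + 0.3872 = 0.5888
P(G|C) = 0.91·0.748 + 0.09·0.615 = 0.68068 + 0.05535 = 0.73603
Then overall,
P(G) = 0.58·0.91278 + 0.37·0.5888 + 0.05·0.73603
      = 0.5294124 + 0.217856 + 0.0368015 = 0.7840699

P(G) ≈ 0.7841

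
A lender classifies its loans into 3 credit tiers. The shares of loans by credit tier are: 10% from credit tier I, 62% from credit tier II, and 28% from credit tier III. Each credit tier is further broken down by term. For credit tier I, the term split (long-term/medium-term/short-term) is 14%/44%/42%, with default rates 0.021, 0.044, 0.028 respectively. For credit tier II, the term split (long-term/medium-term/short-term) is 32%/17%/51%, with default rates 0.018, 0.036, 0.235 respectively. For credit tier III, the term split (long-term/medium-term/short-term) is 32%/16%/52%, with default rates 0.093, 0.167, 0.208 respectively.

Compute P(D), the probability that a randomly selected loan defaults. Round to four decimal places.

P(D|I) = 0.14·0.021 + 0.44·0.044 + 0.42·0.028 = 0.00294 + 0.01936 + 0.01176 = 0.03406
P(D|II) = 0.32·0.018 + 0.17·0.036 + 0.51·0.235 = 0.00576 + 0.00612 + 0.11985 = 0.13173
P(D|III) = 0.32·0.093 + 0.16·0.167 + 0.52·0.208 = 0.02976 + 0.02672 + 0.10816 = 0.16464
By total probability over the outer partition,
P(D) = 0.1·0.03406 + 0.62·0.13173 + 0.28·0.16464
      = 0.003406 + 0.0816726 + 0.0460992 = 0.1311778

0.1312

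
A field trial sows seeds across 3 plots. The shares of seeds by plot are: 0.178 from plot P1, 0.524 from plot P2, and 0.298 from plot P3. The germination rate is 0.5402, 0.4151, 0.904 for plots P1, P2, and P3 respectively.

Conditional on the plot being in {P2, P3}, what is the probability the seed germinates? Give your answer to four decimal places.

Let S = {P2, P3}.
P(S) = 0.524 + 0.298 = 0.822.
P(G ∩ S) = 0.4151·0.524 + 0.904·0.298 = 0.2175124 + 0.269392 = 0.4869044.
P(G | S) = 0.4869044 / 0.822 = 0.592341…

P(G|S) ≈ 0.5923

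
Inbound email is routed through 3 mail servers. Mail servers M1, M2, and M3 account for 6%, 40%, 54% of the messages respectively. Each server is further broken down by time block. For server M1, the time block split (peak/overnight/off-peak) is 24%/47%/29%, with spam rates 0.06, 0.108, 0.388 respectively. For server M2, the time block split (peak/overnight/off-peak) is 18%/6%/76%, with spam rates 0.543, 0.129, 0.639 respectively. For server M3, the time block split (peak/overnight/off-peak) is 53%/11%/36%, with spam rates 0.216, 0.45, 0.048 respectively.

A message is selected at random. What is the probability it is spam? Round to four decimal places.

P(S|M1) = 0.24·0.06 + 0.47·0.108 + 0.29·0.388 = 0.0144 + 0.05076 + 0.11252 = 0.17768
P(S|M2) = 0.18·0.543 + 0.06·0.129 + 0.76·0.639 = 0.09774 + 0.00774 + 0.48564 = 0.59112
P(S|M3) = 0.53·0.216 + 0.11·0.45 + 0.36·0.048 = 0.11448 + 0.0495 + 0.01728 = 0.18126
Then overall,
P(S) = 0.06·0.17768 + 0.4·0.59112 + 0.54·0.18126
      = 0.0106608 + 0.236448 + 0.0978804 = 0.3449892

0.3450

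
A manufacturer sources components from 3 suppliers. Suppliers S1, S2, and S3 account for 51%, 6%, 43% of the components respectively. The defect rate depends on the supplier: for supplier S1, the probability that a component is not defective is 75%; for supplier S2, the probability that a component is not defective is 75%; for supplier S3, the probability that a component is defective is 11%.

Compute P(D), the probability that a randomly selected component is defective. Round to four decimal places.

P(D) ≈ 0.1898

P(D|S1) = 1 − 0.75 = 0.25.
P(D|S2) = 1 − 0.75 = 0.25.
Summing over the partition,
P(D) = P(D|S1)·P(S1) + P(D|S2)·P(S2) + P(D|S3)·P(S3)
      = 0.25·0.51 + 0.25·0.06 + 0.11·0.43
      = 0.1275 + 0.015 + 0.0473 = 0.1898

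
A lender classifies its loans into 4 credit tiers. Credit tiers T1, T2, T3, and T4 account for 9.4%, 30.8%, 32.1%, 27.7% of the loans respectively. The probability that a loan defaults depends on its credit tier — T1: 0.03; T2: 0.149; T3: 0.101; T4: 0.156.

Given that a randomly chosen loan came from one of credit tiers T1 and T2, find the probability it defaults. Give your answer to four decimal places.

P(D|S) ≈ 0.1212

Let S = {T1, T2}.
P(S) = 0.094 + 0.308 = 0.402.
P(D ∩ S) = 0.03·0.094 + 0.149·0.308 = 0.00282 + 0.045892 = 0.048712.
P(D | S) = 0.048712 / 0.402 = 0.121174…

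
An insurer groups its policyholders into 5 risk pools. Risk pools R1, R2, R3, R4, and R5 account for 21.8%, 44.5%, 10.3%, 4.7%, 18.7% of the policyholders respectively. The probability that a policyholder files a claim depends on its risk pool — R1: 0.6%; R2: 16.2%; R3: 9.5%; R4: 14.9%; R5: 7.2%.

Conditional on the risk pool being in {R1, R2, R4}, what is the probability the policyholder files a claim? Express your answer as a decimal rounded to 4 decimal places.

P(C|S) ≈ 0.1132

Let S = {R1, R2, R4}.
P(S) = 0.218 + 0.445 + 0.047 = 0.71.
P(C ∩ S) = 0.006·0.218 + 0.162·0.445 + 0.149·0.047 = 0.001308 + 0.07209 + 0.007003 = 0.080401.
P(C | S) = 0.080401 / 0.71 = 0.113241…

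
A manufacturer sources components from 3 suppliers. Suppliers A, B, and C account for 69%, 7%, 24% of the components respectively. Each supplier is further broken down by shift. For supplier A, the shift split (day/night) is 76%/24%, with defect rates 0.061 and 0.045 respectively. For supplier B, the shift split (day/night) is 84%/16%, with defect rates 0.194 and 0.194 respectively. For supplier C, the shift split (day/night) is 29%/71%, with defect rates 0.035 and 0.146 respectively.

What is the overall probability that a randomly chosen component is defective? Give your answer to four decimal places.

0.0803

P(D|A) = 0.76·0.061 + 0.24·0.045 = 0.04636 + 0.0108 = 0.05716
P(D|B) = 0.84·0.194 + 0.16·0.194 = 0.16296 + 0.03104 = 0.194
P(D|C) = 0.29·0.035 + 0.71·0.146 = 0.01015 + 0.10366 = 0.11381
Then overall,
P(D) = 0.69·0.05716 + 0.07·0.194 + 0.24·0.11381
      = 0.0394404 + 0.01358 + 0.0273144 = 0.0803348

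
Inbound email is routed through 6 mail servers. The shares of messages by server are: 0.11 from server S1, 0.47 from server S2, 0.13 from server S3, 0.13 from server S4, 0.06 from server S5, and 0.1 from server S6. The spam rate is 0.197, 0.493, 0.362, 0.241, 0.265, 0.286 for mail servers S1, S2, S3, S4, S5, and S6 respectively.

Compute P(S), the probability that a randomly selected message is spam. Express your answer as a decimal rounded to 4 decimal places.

By the law of total probability,
P(S) = P(S|S1)·P(S1) + P(S|S2)·P(S2) + P(S|S3)·P(S3) + P(S|S4)·P(S4) + P(S|S5)·P(S5) + P(S|S6)·P(S6)
      = 0.197·0.11 + 0.493·0.47 + 0.362·0.13 + 0.241·0.13 + 0.265·0.06 + 0.286·0.1
      = 0.02167 + 0.23171 + 0.04706 + 0.03133 + 0.0159 + 0.0286 = 0.37627

P(S) ≈ 0.3763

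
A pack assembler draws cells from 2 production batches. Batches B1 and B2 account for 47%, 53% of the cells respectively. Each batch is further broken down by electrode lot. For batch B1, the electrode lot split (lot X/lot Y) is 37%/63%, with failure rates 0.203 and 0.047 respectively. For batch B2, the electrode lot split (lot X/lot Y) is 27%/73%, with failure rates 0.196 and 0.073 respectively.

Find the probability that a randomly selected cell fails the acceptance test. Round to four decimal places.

P(F|B1) = 0.37·0.203 + 0.63·0.047 = 0.07511 + 0.02961 = 0.10472
P(F|B2) = 0.27·0.196 + 0.73·0.073 = 0.05292 + 0.05329 = 0.10621
By total probability over the outer partition,
P(F) = 0.47·0.10472 + 0.53·0.10621
      = 0.0492184 + 0.0562913 = 0.1055097

0.1055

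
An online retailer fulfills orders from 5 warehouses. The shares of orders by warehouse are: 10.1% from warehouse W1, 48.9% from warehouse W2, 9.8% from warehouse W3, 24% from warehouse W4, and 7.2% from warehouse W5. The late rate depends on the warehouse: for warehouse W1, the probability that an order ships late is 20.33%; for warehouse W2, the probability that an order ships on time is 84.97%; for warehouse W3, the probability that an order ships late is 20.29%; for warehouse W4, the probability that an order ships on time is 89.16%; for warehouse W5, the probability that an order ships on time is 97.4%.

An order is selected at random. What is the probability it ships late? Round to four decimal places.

P(L|W2) = 1 − 0.8497 = 0.1503.
P(L|W4) = 1 − 0.8916 = 0.1084.
P(L|W5) = 1 − 0.974 = 0.026.
Summing over the partition,
P(L) = P(L|W1)·P(W1) + P(L|W2)·P(W2) + P(L|W3)·P(W3) + P(L|W4)·P(W4) + P(L|W5)·P(W5)
      = 0.2033·0.101 + 0.1503·0.489 + 0.2029·0.098 + 0.1084·0.24 + 0.026·0.072
      = 0.0205333 + 0.0734967 + 0.0198842 + 0.026016 + 0.001872 = 0.1418022

0.1418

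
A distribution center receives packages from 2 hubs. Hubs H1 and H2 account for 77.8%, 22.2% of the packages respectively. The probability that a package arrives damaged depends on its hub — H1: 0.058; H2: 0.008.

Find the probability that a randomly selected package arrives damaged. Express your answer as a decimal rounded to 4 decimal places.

P(D) = P(D|H1)·P(H1) + P(D|H2)·P(H2)
      = 0.058·0.778 + 0.008·0.222
      = 0.045124 + 0.001776 = 0.0469

0.0469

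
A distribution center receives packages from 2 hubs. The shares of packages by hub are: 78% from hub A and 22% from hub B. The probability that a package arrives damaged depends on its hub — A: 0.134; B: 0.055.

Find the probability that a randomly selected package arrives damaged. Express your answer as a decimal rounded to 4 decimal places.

P(D) = P(D|A)·P(A) + P(D|B)·P(B)
      = 0.134·0.78 + 0.055·0.22
      = 0.10452 + 0.0121 = 0.11662

P(D) ≈ 0.1166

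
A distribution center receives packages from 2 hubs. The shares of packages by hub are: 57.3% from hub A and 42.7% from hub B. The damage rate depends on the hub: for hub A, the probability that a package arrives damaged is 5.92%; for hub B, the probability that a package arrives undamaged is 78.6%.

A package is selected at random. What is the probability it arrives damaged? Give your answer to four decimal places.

P(D|B) = 1 − 0.786 = 0.214.
Summing over the partition,
P(D) = P(D|A)·P(A) + P(D|B)·P(B)
      = 0.0592·0.573 + 0.214·0.427
      = 0.0339216 + 0.091378 = 0.1252996

P(D) ≈ 0.1253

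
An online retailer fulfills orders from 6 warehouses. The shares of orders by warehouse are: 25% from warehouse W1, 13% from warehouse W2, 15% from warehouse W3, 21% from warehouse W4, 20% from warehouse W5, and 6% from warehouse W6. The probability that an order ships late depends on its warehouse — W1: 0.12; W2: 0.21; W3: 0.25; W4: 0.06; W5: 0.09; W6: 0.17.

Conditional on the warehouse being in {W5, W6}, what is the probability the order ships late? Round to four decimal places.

0.1085

Let S = {W5, W6}.
P(S) = 0.2 + 0.06 = 0.26.
P(L ∩ S) = 0.09·0.2 + 0.17·0.06 = 0.018 + 0.0102 = 0.0282.
P(L | S) = 0.0282 / 0.26 = 0.108462…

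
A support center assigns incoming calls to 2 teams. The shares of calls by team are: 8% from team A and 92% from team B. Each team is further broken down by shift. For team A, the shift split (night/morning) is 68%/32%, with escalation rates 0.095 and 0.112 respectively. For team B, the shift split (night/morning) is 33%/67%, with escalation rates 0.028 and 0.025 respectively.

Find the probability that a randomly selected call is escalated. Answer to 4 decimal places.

0.0319

P(E|A) = 0.68·0.095 + 0.32·0.112 = 0.0646 + 0.03584 = 0.10044
P(E|B) = 0.33·0.028 + 0.67·0.025 = 0.00924 + 0.01675 = 0.02599
Then overall,
P(E) = 0.08·0.10044 + 0.92·0.02599
      = 0.0080352 + 0.0239108 = 0.031946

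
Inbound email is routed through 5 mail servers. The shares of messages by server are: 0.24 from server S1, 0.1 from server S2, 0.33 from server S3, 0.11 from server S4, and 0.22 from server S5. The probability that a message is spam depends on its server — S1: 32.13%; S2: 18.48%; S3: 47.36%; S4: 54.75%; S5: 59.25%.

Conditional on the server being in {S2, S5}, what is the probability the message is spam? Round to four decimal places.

0.4651

Let J = {S2, S5}.
P(J) = 0.1 + 0.22 = 0.32.
P(S ∩ J) = 0.1848·0.1 + 0.5925·0.22 = 0.01848 + 0.13035 = 0.14883.
P(S | J) = 0.14883 / 0.32 = 0.465094…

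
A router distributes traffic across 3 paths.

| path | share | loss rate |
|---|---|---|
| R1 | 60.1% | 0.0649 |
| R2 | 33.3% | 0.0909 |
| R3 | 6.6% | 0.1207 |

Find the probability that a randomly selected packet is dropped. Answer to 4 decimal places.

P(L) = P(L|R1)·P(R1) + P(L|R2)·P(R2) + P(L|R3)·P(R3)
      = 0.0649·0.601 + 0.0909·0.333 + 0.1207·0.066
      = 0.0390049 + 0.0302697 + 0.0079662 = 0.0772408

P(L) ≈ 0.0772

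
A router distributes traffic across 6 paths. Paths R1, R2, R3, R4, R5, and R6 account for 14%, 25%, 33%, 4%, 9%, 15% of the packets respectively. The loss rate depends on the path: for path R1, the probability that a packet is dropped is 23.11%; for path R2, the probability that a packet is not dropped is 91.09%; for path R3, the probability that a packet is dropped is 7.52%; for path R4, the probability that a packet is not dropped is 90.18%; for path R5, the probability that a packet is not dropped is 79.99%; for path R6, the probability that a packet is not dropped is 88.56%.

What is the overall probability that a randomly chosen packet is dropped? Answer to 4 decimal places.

P(L) ≈ 0.1185

P(L|R2) = 1 − 0.9109 = 0.0891.
P(L|R4) = 1 − 0.9018 = 0.0982.
P(L|R5) = 1 − 0.7999 = 0.2001.
P(L|R6) = 1 − 0.8856 = 0.1144.
By the law of total probability,
P(L) = P(L|R1)·P(R1) + P(L|R2)·P(R2) + P(L|R3)·P(R3) + P(L|R4)·P(R4) + P(L|R5)·P(R5) + P(L|R6)·P(R6)
      = 0.2311·0.14 + 0.0891·0.25 + 0.0752·0.33 + 0.0982·0.04 + 0.2001·0.09 + 0.1144·0.15
      = 0.032354 + 0.022275 + 0.024816 + 0.003928 + 0.018009 + 0.01716 = 0.118542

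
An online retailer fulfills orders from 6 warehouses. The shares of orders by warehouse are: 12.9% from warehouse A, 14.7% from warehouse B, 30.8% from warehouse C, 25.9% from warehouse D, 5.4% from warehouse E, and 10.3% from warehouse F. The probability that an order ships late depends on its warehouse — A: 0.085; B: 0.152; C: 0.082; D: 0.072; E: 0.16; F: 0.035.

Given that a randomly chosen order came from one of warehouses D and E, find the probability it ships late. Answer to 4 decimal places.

P(L|S) ≈ 0.0872

Let S = {D, E}.
P(S) = 0.259 + 0.054 = 0.313.
P(L ∩ S) = 0.072·0.259 + 0.16·0.054 = 0.018648 + 0.00864 = 0.027288.
P(L | S) = 0.027288 / 0.313 = 0.087182…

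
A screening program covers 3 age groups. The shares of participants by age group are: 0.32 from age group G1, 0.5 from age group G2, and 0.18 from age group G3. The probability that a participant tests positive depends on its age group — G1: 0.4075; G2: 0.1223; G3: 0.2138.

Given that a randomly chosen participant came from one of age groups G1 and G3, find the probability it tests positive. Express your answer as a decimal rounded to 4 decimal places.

P(T|S) ≈ 0.3378

Let S = {G1, G3}.
P(S) = 0.32 + 0.18 = 0.5.
P(T ∩ S) = 0.4075·0.32 + 0.2138·0.18 = 0.1304 + 0.038484 = 0.168884.
P(T | S) = 0.168884 / 0.5 = 0.337768…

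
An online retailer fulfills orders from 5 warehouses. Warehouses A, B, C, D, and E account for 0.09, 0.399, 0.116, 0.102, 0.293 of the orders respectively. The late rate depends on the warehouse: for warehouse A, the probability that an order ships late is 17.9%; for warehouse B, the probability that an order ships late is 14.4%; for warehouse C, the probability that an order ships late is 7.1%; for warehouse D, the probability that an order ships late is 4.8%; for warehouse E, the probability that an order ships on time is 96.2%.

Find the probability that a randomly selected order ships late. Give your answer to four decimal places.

P(L|E) = 1 − 0.962 = 0.038.
P(L) = P(L|A)·P(A) + P(L|B)·P(B) + P(L|C)·P(C) + P(L|D)·P(D) + P(L|E)·P(E)
      = 0.179·0.09 + 0.144·0.399 + 0.071·0.116 + 0.048·0.102 + 0.038·0.293
      = 0.01611 + 0.057456 + 0.008236 + 0.004896 + 0.011134 = 0.097832

P(L) ≈ 0.0978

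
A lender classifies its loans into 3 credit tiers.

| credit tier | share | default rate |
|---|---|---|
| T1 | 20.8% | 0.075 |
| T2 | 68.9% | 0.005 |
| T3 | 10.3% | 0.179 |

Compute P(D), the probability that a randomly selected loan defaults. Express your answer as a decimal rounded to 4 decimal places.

0.0375

P(D) = P(D|T1)·P(T1) + P(D|T2)·P(T2) + P(D|T3)·P(T3)
      = 0.075·0.208 + 0.005·0.689 + 0.179·0.103
      = 0.0156 + 0.003445 + 0.018437 = 0.037482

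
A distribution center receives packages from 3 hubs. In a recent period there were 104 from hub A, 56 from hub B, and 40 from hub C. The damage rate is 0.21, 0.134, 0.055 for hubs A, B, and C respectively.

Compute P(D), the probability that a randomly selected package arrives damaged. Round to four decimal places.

P(D) ≈ 0.1577

Total: 104 + 56 + 40 = 200.
P(A) = 104/200 = 0.52. P(B) = 56/200 = 0.28. P(C) = 40/200 = 0.2.
Summing over the partition,
P(D) = P(D|A)·P(A) + P(D|B)·P(B) + P(D|C)·P(C)
      = 0.21·0.52 + 0.134·0.28 + 0.055·0.2
      = 0.1092 + 0.03752 + 0.011 = 0.15772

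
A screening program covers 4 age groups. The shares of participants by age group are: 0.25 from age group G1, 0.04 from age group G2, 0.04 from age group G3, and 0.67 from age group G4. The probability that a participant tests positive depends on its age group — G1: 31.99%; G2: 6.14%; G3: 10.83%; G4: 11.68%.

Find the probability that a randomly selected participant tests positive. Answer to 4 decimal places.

P(T) ≈ 0.1650

P(T) = P(T|G1)·P(G1) + P(T|G2)·P(G2) + P(T|G3)·P(G3) + P(T|G4)·P(G4)
      = 0.3199·0.25 + 0.0614·0.04 + 0.1083·0.04 + 0.1168·0.67
      = 0.079975 + 0.002456 + 0.004332 + 0.078256 = 0.165019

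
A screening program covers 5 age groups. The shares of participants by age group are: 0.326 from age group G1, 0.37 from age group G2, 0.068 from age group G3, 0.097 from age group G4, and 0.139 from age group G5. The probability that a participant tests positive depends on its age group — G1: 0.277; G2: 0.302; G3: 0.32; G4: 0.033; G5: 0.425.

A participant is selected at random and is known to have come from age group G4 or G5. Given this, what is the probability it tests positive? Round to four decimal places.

Let S = {G4, G5}.
P(S) = 0.097 + 0.139 = 0.236.
P(T ∩ S) = 0.033·0.097 + 0.425·0.139 = 0.003201 + 0.059075 = 0.062276.
P(T | S) = 0.062276 / 0.236 = 0.263881…

P(T|S) ≈ 0.2639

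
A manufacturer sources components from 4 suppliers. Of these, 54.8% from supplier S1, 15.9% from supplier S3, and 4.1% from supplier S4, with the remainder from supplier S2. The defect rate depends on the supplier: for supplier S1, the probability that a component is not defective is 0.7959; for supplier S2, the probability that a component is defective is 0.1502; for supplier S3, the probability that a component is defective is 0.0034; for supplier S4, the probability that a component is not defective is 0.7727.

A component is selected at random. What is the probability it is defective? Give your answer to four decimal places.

0.1596

P(S2) = 1 − (0.548 + 0.159 + 0.041) = 0.252.
P(D|S1) = 1 − 0.7959 = 0.2041.
P(D|S4) = 1 − 0.7727 = 0.2273.
By the law of total probability,
P(D) = P(D|S1)·P(S1) + P(D|S2)·P(S2) + P(D|S3)·P(S3) + P(D|S4)·P(S4)
      = 0.2041·0.548 + 0.1502·0.252 + 0.0034·0.159 + 0.2273·0.041
      = 0.1118468 + 0.0378504 + 0.0005406 + 0.0093193 = 0.1595571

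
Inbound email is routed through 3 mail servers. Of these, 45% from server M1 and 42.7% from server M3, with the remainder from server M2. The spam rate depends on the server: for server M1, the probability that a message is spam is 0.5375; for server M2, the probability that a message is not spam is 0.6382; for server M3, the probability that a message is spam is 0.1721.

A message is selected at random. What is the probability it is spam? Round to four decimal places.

P(M2) = 1 − (0.45 + 0.427) = 0.123.
P(S|M2) = 1 − 0.6382 = 0.3618.
Using total probability over the partition,
P(S) = P(S|M1)·P(M1) + P(S|M2)·P(M2) + P(S|M3)·P(M3)
      = 0.5375·0.45 + 0.3618·0.123 + 0.1721·0.427
      = 0.241875 + 0.0445014 + 0.0734867 = 0.3598631

P(S) ≈ 0.3599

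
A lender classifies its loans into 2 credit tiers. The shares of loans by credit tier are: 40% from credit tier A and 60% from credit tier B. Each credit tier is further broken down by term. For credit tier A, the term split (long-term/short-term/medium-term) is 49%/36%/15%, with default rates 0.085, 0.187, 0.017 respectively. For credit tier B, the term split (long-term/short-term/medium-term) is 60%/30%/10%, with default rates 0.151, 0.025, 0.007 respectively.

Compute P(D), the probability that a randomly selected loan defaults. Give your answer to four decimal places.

0.1039

P(D|A) = 0.49·0.085 + 0.36·0.187 + 0.15·0.017 = 0.04165 + 0.06732 + 0.00255 = 0.11152
P(D|B) = 0.6·0.151 + 0.3·0.025 + 0.1·0.007 = 0.0906 + 0.0075 + 0.0007 = 0.0988
By total probability over the outer partition,
P(D) = 0.4·0.11152 + 0.6·0.0988
      = 0.044608 + 0.05928 = 0.103888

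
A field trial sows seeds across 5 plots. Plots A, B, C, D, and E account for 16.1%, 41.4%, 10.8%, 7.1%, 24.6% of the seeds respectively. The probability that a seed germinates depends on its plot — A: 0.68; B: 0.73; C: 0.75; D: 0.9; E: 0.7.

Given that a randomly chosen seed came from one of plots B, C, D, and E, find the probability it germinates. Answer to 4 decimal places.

Let S = {B, C, D, E}.
P(S) = 0.414 + 0.108 + 0.071 + 0.246 = 0.839.
P(G ∩ S) = 0.73·0.414 + 0.75·0.108 + 0.9·0.071 + 0.7·0.246 = 0.30222 + 0.081 + 0.0639 + 0.1722 = 0.61932.
P(G | S) = 0.61932 / 0.839 = 0.738164…

P(G|S) ≈ 0.7382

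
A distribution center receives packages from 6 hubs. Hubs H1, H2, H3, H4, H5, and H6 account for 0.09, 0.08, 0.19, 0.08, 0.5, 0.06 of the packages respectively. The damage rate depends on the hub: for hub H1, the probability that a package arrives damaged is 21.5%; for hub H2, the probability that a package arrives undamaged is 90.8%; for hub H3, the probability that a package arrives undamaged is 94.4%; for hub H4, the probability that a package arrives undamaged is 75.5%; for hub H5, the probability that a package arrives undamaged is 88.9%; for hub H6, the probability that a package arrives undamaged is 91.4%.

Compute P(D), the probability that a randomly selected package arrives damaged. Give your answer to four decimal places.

P(D|H2) = 1 − 0.908 = 0.092.
P(D|H3) = 1 − 0.944 = 0.056.
P(D|H4) = 1 − 0.755 = 0.245.
P(D|H5) = 1 − 0.889 = 0.111.
P(D|H6) = 1 − 0.914 = 0.086.
P(D) = P(D|H1)·P(H1) + P(D|H2)·P(H2) + P(D|H3)·P(H3) + P(D|H4)·P(H4) + P(D|H5)·P(H5) + P(D|H6)·P(H6)
      = 0.215·0.09 + 0.092·0.08 + 0.056·0.19 + 0.245·0.08 + 0.111·0.5 + 0.086·0.06
      = 0.01935 + 0.00736 + 0.01064 + 0.0196 + 0.0555 + 0.00516 = 0.11761

P(D) ≈ 0.1176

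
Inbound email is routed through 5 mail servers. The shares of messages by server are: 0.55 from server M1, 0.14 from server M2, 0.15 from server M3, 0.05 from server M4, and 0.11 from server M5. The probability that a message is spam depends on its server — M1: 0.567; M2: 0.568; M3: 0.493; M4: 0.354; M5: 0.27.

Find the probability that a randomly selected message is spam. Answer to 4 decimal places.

P(S) ≈ 0.5127

P(S) = P(S|M1)·P(M1) + P(S|M2)·P(M2) + P(S|M3)·P(M3) + P(S|M4)·P(M4) + P(S|M5)·P(M5)
      = 0.567·0.55 + 0.568·0.14 + 0.493·0.15 + 0.354·0.05 + 0.27·0.11
      = 0.31185 + 0.07952 + 0.07395 + 0.0177 + 0.0297 = 0.51272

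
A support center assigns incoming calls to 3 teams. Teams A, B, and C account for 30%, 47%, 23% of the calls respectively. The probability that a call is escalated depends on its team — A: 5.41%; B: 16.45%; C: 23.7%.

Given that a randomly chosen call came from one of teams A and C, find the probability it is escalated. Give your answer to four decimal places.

0.1335

Let S = {A, C}.
P(S) = 0.3 + 0.23 = 0.53.
P(E ∩ S) = 0.0541·0.3 + 0.237·0.23 = 0.01623 + 0.05451 = 0.07074.
P(E | S) = 0.07074 / 0.53 = 0.133472…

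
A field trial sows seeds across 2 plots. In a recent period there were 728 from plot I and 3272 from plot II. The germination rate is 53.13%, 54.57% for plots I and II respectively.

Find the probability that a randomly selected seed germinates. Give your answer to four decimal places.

Total: 728 + 3272 = 4000.
P(I) = 728/4000 = 0.182. P(II) = 3272/4000 = 0.818.
By the law of total probability,
P(G) = P(G|I)·P(I) + P(G|II)·P(II)
      = 0.5313·0.182 + 0.5457·0.818
      = 0.0966966 + 0.4463826 = 0.5430792

0.5431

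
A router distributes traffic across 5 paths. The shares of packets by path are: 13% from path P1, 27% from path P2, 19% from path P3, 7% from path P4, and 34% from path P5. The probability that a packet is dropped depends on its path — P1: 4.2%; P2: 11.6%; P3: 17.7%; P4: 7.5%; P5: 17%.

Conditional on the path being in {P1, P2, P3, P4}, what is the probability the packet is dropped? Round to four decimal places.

Let S = {P1, P2, P3, P4}.
P(S) = 0.13 + 0.27 + 0.19 + 0.07 = 0.66.
P(L ∩ S) = 0.042·0.13 + 0.116·0.27 + 0.177·0.19 + 0.075·0.07 = 0.00546 + 0.03132 + 0.03363 + 0.00525 = 0.07566.
P(L | S) = 0.07566 / 0.66 = 0.114636…

P(L|S) ≈ 0.1146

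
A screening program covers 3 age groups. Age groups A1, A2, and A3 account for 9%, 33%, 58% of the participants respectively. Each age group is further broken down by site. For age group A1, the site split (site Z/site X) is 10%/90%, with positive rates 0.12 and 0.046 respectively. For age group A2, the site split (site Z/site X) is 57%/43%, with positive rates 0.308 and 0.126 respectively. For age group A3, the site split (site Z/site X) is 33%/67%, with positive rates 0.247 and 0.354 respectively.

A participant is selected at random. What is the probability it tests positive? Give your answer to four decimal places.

P(T|A1) = 0.1·0.12 + 0.9·0.046 = 0.012 + 0.0414 = 0.0534
P(T|A2) = 0.57·0.308 + 0.43·0.126 = 0.17556 + 0.05418 = 0.22974
P(T|A3) = 0.33·0.247 + 0.67·0.354 = 0.08151 + 0.23718 = 0.31869
Then overall,
P(T) = 0.09·0.0534 + 0.33·0.22974 + 0.58·0.31869
      = 0.004806 + 0.0758142 + 0.1848402 = 0.2654604

P(T) ≈ 0.2655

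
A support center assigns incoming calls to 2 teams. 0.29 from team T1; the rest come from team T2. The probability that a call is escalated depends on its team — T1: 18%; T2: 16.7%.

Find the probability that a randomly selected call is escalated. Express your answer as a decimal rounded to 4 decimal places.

P(T2) = 1 − (0.29) = 0.71.
P(E) = P(E|T1)·P(T1) + P(E|T2)·P(T2)
      = 0.18·0.29 + 0.167·0.71
      = 0.0522 + 0.11857 = 0.17077

0.1708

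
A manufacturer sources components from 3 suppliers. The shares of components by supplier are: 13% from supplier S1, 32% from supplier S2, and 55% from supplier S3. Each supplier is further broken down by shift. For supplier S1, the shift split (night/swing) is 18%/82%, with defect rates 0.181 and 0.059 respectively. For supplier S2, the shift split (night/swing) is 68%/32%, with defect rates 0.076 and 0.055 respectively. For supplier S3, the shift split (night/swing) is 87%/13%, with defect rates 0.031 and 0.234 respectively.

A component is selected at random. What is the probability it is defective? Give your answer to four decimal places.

0.0643

P(D|S1) = 0.18·0.181 + 0.82·0.059 = 0.03258 + 0.04838 = 0.08096
P(D|S2) = 0.68·0.076 + 0.32·0.055 = 0.05168 + 0.0176 = 0.06928
P(D|S3) = 0.87·0.031 + 0.13·0.234 = 0.02697 + 0.03042 = 0.05739
Then overall,
P(D) = 0.13·0.08096 + 0.32·0.06928 + 0.55·0.05739
      = 0.0105248 + 0.0221696 + 0.0315645 = 0.0642589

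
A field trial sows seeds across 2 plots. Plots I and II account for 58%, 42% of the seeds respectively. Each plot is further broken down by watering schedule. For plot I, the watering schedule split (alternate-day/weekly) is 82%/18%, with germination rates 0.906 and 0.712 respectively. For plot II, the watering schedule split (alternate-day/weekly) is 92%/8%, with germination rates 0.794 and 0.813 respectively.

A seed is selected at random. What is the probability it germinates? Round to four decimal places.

P(G|I) = 0.82·0.906 + 0.18·0.712 = 0.74292 + 0.12816 = 0.87108
P(G|II) = 0.92·0.794 + 0.08·0.813 = 0.73048 + 0.06504 = 0.79552
By total probability over the outer partition,
P(G) = 0.58·0.87108 + 0.42·0.79552
      = 0.5052264 + 0.3341184 = 0.8393448

0.8393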